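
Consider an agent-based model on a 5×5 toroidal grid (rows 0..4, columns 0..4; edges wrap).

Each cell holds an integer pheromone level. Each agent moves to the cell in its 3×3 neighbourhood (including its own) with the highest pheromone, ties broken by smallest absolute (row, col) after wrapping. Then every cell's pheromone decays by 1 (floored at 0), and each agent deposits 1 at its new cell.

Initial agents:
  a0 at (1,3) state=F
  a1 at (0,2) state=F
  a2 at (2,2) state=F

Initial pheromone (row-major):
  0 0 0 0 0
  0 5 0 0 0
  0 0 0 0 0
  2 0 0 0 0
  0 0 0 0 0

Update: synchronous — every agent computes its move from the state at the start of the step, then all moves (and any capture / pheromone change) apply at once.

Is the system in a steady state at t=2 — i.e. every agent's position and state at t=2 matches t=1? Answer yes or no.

t=1: a0@(0,2) a1@(1,1) a2@(1,1) | pheromone: 0 0 1 0 0 / 0 6 0 0 0 / 0 0 0 0 0 / 1 0 0 0 0 / 0 0 0 0 0
t=2: a0@(1,1) a1@(1,1) a2@(1,1) | pheromone: 0 0 0 0 0 / 0 8 0 0 0 / 0 0 0 0 0 / 0 0 0 0 0 / 0 0 0 0 0

no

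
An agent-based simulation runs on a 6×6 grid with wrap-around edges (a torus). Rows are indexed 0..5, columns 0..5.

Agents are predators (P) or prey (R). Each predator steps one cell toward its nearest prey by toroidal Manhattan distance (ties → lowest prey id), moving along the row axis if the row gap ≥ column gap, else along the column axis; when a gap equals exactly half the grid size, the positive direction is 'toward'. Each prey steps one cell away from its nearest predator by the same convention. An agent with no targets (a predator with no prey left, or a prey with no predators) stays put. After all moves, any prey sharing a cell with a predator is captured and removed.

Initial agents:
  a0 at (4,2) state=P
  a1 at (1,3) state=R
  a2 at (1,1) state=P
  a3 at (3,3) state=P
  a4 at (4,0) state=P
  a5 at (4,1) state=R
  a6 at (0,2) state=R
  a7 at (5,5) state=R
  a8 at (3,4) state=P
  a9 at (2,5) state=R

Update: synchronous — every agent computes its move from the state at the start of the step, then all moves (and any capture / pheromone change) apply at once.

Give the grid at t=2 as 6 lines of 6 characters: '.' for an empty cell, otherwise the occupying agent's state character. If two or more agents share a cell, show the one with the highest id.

t=1: a0@(4,1):P a1@(1,4):R a2@(1,2):P a3@(2,3):P a4@(4,1):P a5@(4,0):R a7@(0,5):R a8@(2,4):P a9@(1,5):R
t=2: a0@(4,0):P a1@(0,4):R a2@(1,3):P a3@(1,3):P a4@(4,0):P a5@(4,5):R a7@(5,5):R a8@(1,4):P a9@(0,5):R

....RR
...PP.
......
......
P....R
.....R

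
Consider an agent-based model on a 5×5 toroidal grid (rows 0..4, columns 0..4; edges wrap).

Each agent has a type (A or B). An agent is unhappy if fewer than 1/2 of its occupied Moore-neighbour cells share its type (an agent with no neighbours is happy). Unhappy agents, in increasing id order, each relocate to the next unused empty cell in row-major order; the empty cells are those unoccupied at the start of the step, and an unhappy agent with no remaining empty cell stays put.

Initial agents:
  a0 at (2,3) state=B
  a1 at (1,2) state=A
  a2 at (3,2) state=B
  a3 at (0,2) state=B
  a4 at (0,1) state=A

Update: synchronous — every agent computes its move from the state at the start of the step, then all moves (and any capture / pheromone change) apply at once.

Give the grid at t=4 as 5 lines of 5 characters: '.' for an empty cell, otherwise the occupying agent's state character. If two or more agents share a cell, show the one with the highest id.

AA.B.
.....
...B.
..B..
.....

t=1: a0@(2,3):B a1@(0,0):A a2@(3,2):B a3@(0,3):B a4@(0,1):A
t=2: (unchanged — steady state)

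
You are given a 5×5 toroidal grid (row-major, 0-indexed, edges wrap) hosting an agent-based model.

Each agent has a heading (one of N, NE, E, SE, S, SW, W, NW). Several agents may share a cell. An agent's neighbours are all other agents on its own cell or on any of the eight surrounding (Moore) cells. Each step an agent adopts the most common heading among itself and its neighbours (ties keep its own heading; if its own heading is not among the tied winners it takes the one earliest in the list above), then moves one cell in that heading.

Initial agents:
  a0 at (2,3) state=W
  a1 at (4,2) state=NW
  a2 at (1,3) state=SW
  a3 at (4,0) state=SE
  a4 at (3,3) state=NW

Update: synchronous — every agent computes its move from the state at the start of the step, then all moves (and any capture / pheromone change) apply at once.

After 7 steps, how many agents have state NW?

t=1: a0@(2,2):W a1@(3,1):NW a2@(2,2):SW a3@(0,1):SE a4@(2,2):NW
t=2: a0@(1,1):NW a1@(2,0):NW a2@(1,1):NW a3@(1,2):SE a4@(1,1):NW
t=3: a0@(0,0):NW a1@(1,4):NW a2@(0,0):NW a3@(0,1):NW a4@(0,0):NW
t=4: a0@(4,4):NW a1@(0,3):NW a2@(4,4):NW a3@(4,0):NW a4@(4,4):NW
t=5: a0@(3,3):NW a1@(4,2):NW a2@(3,3):NW a3@(3,4):NW a4@(3,3):NW
t=6: a0@(2,2):NW a1@(3,1):NW a2@(2,2):NW a3@(2,3):NW a4@(2,2):NW
t=7: a0@(1,1):NW a1@(2,0):NW a2@(1,1):NW a3@(1,2):NW a4@(1,1):NW

5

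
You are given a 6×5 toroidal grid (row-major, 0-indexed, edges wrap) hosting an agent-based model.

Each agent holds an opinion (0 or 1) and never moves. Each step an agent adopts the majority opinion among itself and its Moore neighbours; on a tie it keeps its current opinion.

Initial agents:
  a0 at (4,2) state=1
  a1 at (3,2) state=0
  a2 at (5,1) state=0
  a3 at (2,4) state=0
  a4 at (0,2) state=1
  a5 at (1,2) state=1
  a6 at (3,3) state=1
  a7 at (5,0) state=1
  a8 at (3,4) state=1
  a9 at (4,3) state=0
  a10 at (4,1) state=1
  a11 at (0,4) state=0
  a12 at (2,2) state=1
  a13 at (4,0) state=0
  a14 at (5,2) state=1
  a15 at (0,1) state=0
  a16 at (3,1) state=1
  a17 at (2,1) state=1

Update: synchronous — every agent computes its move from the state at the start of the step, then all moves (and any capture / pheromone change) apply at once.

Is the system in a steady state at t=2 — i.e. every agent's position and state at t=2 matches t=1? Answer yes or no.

no

t=1: a0@(4,2):1 a1@(3,2):1 a2@(5,1):1 a3@(2,4):1 a4@(0,2):1 a5@(1,2):1 a6@(3,3):1 a7@(5,0):0 a8@(3,4):0 a9@(4,3):1 a10@(4,1):1 a11@(0,4):0 a12@(2,2):1 a13@(4,0):1 a14@(5,2):1 a15@(0,1):1 a16@(3,1):1 a17@(2,1):1
t=2: a0@(4,2):1 a1@(3,2):1 a2@(5,1):1 a3@(2,4):1 a4@(0,2):1 a5@(1,2):1 a6@(3,3):1 a7@(5,0):1 a8@(3,4):1 a9@(4,3):1 a10@(4,1):1 a11@(0,4):0 a12@(2,2):1 a13@(4,0):1 a14@(5,2):1 a15@(0,1):1 a16@(3,1):1 a17@(2,1):1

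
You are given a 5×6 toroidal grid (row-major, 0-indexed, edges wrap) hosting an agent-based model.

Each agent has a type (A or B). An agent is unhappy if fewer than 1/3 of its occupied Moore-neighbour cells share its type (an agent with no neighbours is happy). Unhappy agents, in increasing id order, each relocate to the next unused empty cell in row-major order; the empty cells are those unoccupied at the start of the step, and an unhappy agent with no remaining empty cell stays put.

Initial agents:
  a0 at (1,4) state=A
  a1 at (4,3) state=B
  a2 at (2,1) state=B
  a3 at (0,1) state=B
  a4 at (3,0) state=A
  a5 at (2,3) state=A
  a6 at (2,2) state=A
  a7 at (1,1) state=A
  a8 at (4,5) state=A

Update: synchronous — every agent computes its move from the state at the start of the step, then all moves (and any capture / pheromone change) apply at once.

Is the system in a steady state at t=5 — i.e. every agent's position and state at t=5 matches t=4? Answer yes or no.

t=1: a0@(1,4):A a1@(4,3):B a2@(0,0):B a3@(0,2):B a4@(3,0):A a5@(2,3):A a6@(2,2):A a7@(1,1):A a8@(4,5):A
t=2: a0@(1,4):A a1@(4,3):B a2@(0,1):B a3@(0,2):B a4@(3,0):A a5@(2,3):A a6@(2,2):A a7@(1,1):A a8@(4,5):A
t=3: (unchanged — steady state)

yes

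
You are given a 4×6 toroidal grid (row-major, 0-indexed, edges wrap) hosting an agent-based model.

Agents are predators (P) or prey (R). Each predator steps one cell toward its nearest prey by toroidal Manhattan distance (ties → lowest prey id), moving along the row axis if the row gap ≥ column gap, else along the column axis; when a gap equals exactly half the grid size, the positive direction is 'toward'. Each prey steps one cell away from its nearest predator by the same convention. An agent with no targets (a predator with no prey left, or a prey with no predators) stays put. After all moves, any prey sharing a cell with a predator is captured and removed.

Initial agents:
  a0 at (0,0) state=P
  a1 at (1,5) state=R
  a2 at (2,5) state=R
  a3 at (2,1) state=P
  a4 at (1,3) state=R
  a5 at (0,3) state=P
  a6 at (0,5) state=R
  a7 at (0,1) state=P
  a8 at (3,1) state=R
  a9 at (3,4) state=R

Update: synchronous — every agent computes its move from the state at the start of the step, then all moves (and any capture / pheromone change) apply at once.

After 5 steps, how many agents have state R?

t=1: a0@(0,5):P a1@(2,5):R a2@(2,4):R a3@(3,1):P a4@(2,3):R a5@(1,3):P a6@(0,4):R a7@(3,1):P a8@(0,1):R a9@(2,4):R
t=2: a0@(0,4):P a1@(1,5):R a2@(3,4):R a3@(0,1):P a4@(3,3):R a5@(2,3):P a6@(0,3):R a7@(0,1):P a8@(1,1):R a9@(3,4):R
t=3: a0@(3,4):P a1@(2,5):R a2@(2,4):R a3@(1,1):P a4@(0,3):R a5@(3,3):P a6@(0,2):R a7@(1,1):P a8@(2,1):R a9@(2,4):R
t=4: a0@(2,4):P a1@(1,5):R a2@(1,4):R a3@(2,1):P a4@(1,3):R a5@(0,3):P a6@(3,2):R a7@(2,1):P a8@(3,1):R a9@(1,4):R
t=5: a0@(1,4):P a1@(0,5):R a2@(0,4):R a3@(3,1):P a4@(2,3):R a5@(1,3):P a6@(0,2):R a7@(3,1):P a8@(0,1):R a9@(0,4):R

6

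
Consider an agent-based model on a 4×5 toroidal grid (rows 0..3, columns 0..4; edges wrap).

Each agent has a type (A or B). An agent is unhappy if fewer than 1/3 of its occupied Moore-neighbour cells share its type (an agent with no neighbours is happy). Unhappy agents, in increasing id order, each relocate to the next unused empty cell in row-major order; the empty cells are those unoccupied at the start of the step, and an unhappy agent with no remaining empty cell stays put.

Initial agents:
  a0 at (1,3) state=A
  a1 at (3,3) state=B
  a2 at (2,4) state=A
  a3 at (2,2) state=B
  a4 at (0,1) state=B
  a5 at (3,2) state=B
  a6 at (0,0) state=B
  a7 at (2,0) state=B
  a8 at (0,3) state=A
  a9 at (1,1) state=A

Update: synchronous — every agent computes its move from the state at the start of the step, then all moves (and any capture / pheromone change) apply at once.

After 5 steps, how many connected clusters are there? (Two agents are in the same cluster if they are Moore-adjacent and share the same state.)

2

t=1: a0@(1,3):A a1@(3,3):B a2@(2,4):A a3@(2,2):B a4@(0,1):B a5@(3,2):B a6@(0,0):B a7@(0,2):B a8@(0,3):A a9@(0,4):A
t=2: (unchanged — steady state)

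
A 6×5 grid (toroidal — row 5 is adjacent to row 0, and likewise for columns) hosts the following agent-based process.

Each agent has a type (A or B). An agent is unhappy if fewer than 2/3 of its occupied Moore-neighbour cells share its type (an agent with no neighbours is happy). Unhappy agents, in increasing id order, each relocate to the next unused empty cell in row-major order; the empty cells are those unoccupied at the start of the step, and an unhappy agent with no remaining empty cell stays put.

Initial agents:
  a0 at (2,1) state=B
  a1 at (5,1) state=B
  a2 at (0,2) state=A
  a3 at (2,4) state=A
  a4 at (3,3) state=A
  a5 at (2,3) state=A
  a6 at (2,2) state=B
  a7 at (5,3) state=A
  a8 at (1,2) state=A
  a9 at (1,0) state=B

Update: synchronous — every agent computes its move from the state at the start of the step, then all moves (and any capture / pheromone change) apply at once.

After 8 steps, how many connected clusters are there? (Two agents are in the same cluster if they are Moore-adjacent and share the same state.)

3

t=1: a0@(2,1):B a1@(0,0):B a2@(0,2):A a3@(2,4):A a4@(3,3):A a5@(2,3):A a6@(0,1):B a7@(5,3):A a8@(0,3):A a9@(0,4):B
t=2: a0@(2,1):B a1@(0,0):B a2@(0,2):A a3@(2,4):A a4@(3,3):A a5@(2,3):A a6@(1,0):B a7@(5,3):A a8@(0,3):A a9@(1,1):B
t=3: (unchanged — steady state)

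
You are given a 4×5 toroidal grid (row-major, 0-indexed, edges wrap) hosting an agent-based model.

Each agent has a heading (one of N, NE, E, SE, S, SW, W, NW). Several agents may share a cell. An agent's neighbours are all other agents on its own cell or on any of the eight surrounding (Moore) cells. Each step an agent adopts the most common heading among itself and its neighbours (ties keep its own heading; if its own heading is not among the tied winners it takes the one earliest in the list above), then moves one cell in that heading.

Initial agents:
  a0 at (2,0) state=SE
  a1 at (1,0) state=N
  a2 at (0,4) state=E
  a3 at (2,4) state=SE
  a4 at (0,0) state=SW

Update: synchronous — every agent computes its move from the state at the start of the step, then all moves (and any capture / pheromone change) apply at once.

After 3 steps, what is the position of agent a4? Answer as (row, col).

t=1: a0@(3,1):SE a1@(2,1):SE a2@(0,0):E a3@(3,0):SE a4@(1,4):SW
t=2: a0@(0,2):SE a1@(3,2):SE a2@(1,1):SE a3@(0,1):SE a4@(2,3):SW
t=3: a0@(1,3):SE a1@(0,3):SE a2@(2,2):SE a3@(1,2):SE a4@(3,2):SW

(3, 2)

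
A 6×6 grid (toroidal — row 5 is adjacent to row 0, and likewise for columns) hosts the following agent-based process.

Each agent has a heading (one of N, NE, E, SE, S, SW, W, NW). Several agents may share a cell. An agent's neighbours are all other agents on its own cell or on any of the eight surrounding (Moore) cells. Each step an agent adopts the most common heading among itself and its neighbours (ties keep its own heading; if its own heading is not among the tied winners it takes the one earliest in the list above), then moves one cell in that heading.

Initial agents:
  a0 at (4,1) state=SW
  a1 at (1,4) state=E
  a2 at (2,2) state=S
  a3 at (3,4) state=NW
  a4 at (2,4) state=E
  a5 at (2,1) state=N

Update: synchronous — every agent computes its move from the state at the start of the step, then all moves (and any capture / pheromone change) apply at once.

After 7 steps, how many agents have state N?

1

t=1: a0@(5,0):SW a1@(1,5):E a2@(3,2):S a3@(2,3):NW a4@(2,5):E a5@(1,1):N
t=2: a0@(0,5):SW a1@(1,0):E a2@(4,2):S a3@(1,2):NW a4@(2,0):E a5@(0,1):N
t=3: a0@(1,4):SW a1@(1,1):E a2@(5,2):S a3@(0,1):NW a4@(2,1):E a5@(5,1):N
t=4: a0@(2,3):SW a1@(1,2):E a2@(0,2):S a3@(5,0):NW a4@(2,2):E a5@(4,1):N
t=5: a0@(2,4):E a1@(1,3):E a2@(1,2):S a3@(4,5):NW a4@(2,3):E a5@(3,1):N
t=6: a0@(2,5):E a1@(1,4):E a2@(1,3):E a3@(3,4):NW a4@(2,4):E a5@(2,1):N
t=7: a0@(2,0):E a1@(1,5):E a2@(1,4):E a3@(3,5):E a4@(2,5):E a5@(1,1):N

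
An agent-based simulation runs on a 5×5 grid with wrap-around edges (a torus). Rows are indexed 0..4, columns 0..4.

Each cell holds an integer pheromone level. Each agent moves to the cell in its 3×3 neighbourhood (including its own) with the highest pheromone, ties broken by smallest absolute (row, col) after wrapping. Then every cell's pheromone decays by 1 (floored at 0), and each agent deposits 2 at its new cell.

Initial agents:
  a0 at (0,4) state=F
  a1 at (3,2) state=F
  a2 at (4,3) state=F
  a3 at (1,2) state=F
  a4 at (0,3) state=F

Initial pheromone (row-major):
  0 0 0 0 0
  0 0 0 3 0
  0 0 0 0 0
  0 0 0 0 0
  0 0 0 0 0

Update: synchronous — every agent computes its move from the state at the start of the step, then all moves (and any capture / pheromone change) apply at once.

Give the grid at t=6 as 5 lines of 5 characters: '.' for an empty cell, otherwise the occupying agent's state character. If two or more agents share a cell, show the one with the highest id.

t=1: a0@(1,3) a1@(2,1) a2@(0,2) a3@(1,3) a4@(1,3) | pheromone: 0 0 2 0 0 / 0 0 0 8 0 / 0 2 0 0 0 / 0 0 0 0 0 / 0 0 0 0 0
t=2: a0@(1,3) a1@(2,1) a2@(1,3) a3@(1,3) a4@(1,3) | pheromone: 0 0 1 0 0 / 0 0 0 15 0 / 0 3 0 0 0 / 0 0 0 0 0 / 0 0 0 0 0
t=3: a0@(1,3) a1@(2,1) a2@(1,3) a3@(1,3) a4@(1,3) | pheromone: 0 0 0 0 0 / 0 0 0 22 0 / 0 4 0 0 0 / 0 0 0 0 0 / 0 0 0 0 0
t=4: a0@(1,3) a1@(2,1) a2@(1,3) a3@(1,3) a4@(1,3) | pheromone: 0 0 0 0 0 / 0 0 0 29 0 / 0 5 0 0 0 / 0 0 0 0 0 / 0 0 0 0 0
t=5: a0@(1,3) a1@(2,1) a2@(1,3) a3@(1,3) a4@(1,3) | pheromone: 0 0 0 0 0 / 0 0 0 36 0 / 0 6 0 0 0 / 0 0 0 0 0 / 0 0 0 0 0
t=6: a0@(1,3) a1@(2,1) a2@(1,3) a3@(1,3) a4@(1,3) | pheromone: 0 0 0 0 0 / 0 0 0 43 0 / 0 7 0 0 0 / 0 0 0 0 0 / 0 0 0 0 0

.....
...F.
.F...
.....
.....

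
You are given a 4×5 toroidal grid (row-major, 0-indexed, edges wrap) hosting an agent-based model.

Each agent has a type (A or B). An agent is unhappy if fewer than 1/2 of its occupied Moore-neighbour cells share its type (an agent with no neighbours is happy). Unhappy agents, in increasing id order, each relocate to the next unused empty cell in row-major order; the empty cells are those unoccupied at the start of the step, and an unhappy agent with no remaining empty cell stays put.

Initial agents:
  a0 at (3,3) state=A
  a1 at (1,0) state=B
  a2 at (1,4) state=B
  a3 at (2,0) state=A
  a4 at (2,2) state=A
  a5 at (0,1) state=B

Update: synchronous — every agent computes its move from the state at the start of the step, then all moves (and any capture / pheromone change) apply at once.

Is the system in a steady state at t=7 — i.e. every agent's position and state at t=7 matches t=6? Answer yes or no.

t=1: a0@(3,3):A a1@(1,0):B a2@(1,4):B a3@(0,0):A a4@(2,2):A a5@(0,1):B
t=2: a0@(3,3):A a1@(1,0):B a2@(1,4):B a3@(0,2):A a4@(2,2):A a5@(0,1):B
t=3: (unchanged — steady state)

yes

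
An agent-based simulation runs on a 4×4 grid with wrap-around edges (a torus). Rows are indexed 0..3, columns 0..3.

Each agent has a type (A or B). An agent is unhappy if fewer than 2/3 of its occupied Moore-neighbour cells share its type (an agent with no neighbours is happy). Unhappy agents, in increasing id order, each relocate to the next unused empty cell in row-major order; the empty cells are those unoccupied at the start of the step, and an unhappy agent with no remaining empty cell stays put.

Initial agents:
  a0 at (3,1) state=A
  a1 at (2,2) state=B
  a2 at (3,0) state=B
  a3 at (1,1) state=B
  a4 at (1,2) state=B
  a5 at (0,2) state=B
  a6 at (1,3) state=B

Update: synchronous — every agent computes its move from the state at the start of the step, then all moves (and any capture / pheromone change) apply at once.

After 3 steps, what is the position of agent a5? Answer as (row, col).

(0, 2)

t=1: a0@(0,0):A a1@(2,2):B a2@(0,1):B a3@(1,1):B a4@(1,2):B a5@(0,2):B a6@(1,3):B
t=2: a0@(0,3):A a1@(2,2):B a2@(0,1):B a3@(1,1):B a4@(1,2):B a5@(0,2):B a6@(1,3):B
t=3: a0@(0,0):A a1@(2,2):B a2@(0,1):B a3@(1,1):B a4@(1,2):B a5@(0,2):B a6@(1,3):B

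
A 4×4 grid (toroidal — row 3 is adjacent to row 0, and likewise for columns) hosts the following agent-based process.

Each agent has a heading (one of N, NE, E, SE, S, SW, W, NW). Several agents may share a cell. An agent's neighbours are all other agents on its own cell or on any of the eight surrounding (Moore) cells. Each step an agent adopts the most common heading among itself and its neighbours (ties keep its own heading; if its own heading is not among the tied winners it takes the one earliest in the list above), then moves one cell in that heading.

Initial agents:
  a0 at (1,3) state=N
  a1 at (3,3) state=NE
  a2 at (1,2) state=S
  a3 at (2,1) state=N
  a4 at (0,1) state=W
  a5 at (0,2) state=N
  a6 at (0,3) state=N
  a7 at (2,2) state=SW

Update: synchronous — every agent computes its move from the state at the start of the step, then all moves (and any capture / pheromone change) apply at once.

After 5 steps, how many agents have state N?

t=1: a0@(0,3):N a1@(2,3):N a2@(0,2):N a3@(1,1):N a4@(0,0):W a5@(3,2):N a6@(3,3):N a7@(1,2):N
t=2: a0@(3,3):N a1@(1,3):N a2@(3,2):N a3@(0,1):N a4@(3,0):N a5@(2,2):N a6@(2,3):N a7@(0,2):N
t=3: a0@(2,3):N a1@(0,3):N a2@(2,2):N a3@(3,1):N a4@(2,0):N a5@(1,2):N a6@(1,3):N a7@(3,2):N
t=4: a0@(1,3):N a1@(3,3):N a2@(1,2):N a3@(2,1):N a4@(1,0):N a5@(0,2):N a6@(0,3):N a7@(2,2):N
t=5: a0@(0,3):N a1@(2,3):N a2@(0,2):N a3@(1,1):N a4@(0,0):N a5@(3,2):N a6@(3,3):N a7@(1,2):N

8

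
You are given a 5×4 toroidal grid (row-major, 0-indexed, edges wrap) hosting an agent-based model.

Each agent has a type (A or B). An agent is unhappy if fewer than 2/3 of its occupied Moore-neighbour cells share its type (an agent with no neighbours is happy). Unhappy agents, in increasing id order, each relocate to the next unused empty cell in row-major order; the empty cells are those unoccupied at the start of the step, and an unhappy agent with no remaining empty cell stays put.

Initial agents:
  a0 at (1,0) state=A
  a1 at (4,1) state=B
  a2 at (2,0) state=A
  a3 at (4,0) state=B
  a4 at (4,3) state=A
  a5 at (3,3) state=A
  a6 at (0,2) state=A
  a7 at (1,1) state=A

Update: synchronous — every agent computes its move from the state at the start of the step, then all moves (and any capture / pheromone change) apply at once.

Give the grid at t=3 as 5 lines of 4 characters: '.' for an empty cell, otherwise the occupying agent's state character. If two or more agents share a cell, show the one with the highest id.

t=1: a0@(1,0):A a1@(0,0):B a2@(2,0):A a3@(0,1):B a4@(4,3):A a5@(3,3):A a6@(0,2):A a7@(1,1):A
t=2: a0@(0,3):A a1@(1,2):B a2@(2,0):A a3@(1,3):B a4@(4,3):A a5@(3,3):A a6@(0,2):A a7@(2,1):A
t=3: a0@(0,0):A a1@(0,1):B a2@(2,0):A a3@(1,0):B a4@(4,3):A a5@(3,3):A a6@(1,1):A a7@(2,2):A

AB..
BA..
A.A.
...A
...A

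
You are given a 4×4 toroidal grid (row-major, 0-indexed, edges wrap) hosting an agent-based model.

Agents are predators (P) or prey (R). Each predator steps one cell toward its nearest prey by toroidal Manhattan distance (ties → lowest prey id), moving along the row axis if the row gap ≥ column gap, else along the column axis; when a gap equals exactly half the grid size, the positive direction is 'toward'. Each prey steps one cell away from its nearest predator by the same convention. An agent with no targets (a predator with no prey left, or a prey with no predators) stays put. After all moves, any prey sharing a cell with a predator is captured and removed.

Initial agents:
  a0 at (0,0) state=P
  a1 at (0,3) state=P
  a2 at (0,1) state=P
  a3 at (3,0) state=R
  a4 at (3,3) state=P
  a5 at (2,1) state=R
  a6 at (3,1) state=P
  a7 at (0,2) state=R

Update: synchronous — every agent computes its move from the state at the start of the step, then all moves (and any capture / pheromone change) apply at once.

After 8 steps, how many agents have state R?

t=1: a0@(3,0):P a1@(0,2):P a2@(0,2):P a3@(2,0):R a4@(3,0):P a5@(1,1):R a6@(3,0):P a7@(0,1):R
t=2: a0@(2,0):P a1@(0,1):P a2@(0,1):P a3@(1,0):R a4@(2,0):P a5@(2,1):R a6@(2,0):P a7@(0,0):R
t=3: a0@(1,0):P a1@(0,0):P a2@(0,0):P a4@(1,0):P a5@(2,2):R a6@(1,0):P a7@(0,3):R
t=4: a0@(0,0):P a1@(0,3):P a2@(0,3):P a4@(0,0):P a5@(2,1):R a6@(0,0):P a7@(0,2):R
t=5: a0@(0,1):P a1@(0,2):P a2@(0,2):P a4@(0,1):P a5@(1,1):R a6@(0,1):P
t=6: a0@(1,1):P a1@(1,2):P a2@(1,2):P a4@(1,1):P a5@(2,1):R a6@(1,1):P
t=7: a0@(2,1):P a1@(2,2):P a2@(2,2):P a4@(2,1):P a5@(3,1):R a6@(2,1):P
t=8: a0@(3,1):P a1@(3,2):P a2@(3,2):P a4@(3,1):P a5@(0,1):R a6@(3,1):P

1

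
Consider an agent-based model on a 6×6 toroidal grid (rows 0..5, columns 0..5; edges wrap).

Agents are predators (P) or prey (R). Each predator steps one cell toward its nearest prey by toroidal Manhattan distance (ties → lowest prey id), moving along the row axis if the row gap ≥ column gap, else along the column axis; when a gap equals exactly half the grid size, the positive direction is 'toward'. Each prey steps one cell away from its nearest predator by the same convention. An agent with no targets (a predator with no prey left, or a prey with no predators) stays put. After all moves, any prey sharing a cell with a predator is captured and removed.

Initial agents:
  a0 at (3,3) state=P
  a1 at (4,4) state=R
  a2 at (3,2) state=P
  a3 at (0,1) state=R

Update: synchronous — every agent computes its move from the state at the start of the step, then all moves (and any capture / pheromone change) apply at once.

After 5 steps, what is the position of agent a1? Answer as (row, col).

(3, 4)

t=1: a0@(4,3):P a1@(5,4):R a2@(3,3):P a3@(5,1):R
t=2: a0@(5,3):P a1@(0,4):R a2@(4,3):P a3@(5,0):R
t=3: a0@(0,3):P a1@(1,4):R a2@(5,3):P a3@(5,5):R
t=4: a0@(1,3):P a1@(2,4):R a2@(5,4):P a3@(5,0):R
t=5: a0@(2,3):P a1@(3,4):R a2@(5,5):P a3@(5,1):R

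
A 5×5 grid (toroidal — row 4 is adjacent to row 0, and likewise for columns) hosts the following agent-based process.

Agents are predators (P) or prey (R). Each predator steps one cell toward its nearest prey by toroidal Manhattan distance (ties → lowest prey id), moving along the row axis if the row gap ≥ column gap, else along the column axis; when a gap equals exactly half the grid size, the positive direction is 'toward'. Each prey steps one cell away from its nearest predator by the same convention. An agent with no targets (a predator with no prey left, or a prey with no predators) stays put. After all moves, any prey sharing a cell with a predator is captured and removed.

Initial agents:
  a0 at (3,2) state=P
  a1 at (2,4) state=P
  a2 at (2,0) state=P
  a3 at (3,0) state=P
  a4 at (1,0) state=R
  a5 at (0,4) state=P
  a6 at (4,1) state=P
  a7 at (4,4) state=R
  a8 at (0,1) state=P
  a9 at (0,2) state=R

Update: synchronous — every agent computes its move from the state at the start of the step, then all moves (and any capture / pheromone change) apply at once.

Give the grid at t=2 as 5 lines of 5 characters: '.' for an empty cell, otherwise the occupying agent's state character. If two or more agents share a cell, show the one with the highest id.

P.PPP
P....
....R
....P
R....

t=1: a0@(4,2):P a1@(1,4):P a2@(1,0):P a3@(2,0):P a4@(0,0):R a5@(4,4):P a6@(4,0):P a7@(3,4):R a8@(0,2):P a9@(0,3):R
t=2: a0@(0,2):P a1@(0,4):P a2@(0,0):P a3@(1,0):P a4@(4,0):R a5@(3,4):P a6@(0,0):P a7@(2,4):R a8@(0,3):P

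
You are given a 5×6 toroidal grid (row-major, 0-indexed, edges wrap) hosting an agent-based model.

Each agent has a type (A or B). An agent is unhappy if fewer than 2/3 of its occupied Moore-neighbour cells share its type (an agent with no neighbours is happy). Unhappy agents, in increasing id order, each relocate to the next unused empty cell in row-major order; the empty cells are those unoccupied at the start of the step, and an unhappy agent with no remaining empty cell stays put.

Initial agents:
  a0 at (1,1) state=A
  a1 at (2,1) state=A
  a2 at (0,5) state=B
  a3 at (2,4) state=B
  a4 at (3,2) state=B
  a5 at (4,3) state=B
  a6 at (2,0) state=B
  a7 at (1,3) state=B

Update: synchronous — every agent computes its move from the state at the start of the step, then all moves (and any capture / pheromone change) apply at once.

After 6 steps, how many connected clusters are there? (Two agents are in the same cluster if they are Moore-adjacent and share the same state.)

t=1: a0@(0,0):A a1@(0,1):A a2@(0,5):B a3@(2,4):B a4@(0,2):B a5@(4,3):B a6@(0,3):B a7@(1,3):B
t=2: a0@(0,4):A a1@(1,0):A a2@(1,1):B a3@(2,4):B a4@(0,2):B a5@(4,3):B a6@(0,3):B a7@(1,3):B
t=3: a0@(0,0):A a1@(0,1):A a2@(0,5):B a3@(2,4):B a4@(0,2):B a5@(4,3):B a6@(0,3):B a7@(1,3):B
t=4: a0@(0,4):A a1@(1,0):A a2@(1,1):B a3@(2,4):B a4@(0,2):B a5@(4,3):B a6@(0,3):B a7@(1,3):B
t=5: a0@(0,0):A a1@(0,1):A a2@(0,5):B a3@(2,4):B a4@(0,2):B a5@(4,3):B a6@(0,3):B a7@(1,3):B
t=6: a0@(0,4):A a1@(1,0):A a2@(1,1):B a3@(2,4):B a4@(0,2):B a5@(4,3):B a6@(0,3):B a7@(1,3):B

3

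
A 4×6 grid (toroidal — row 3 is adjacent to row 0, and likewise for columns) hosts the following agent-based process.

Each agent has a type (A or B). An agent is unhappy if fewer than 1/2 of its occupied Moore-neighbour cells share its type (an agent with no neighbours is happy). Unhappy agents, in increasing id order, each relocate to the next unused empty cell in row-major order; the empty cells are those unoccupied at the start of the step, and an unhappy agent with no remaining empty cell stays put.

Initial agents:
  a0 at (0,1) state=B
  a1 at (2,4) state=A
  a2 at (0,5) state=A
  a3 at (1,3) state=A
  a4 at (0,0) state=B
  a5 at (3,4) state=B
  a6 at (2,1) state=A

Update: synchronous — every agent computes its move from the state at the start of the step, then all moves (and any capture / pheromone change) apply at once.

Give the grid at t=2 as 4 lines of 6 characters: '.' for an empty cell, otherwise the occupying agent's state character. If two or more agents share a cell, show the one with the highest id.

t=1: a0@(0,1):B a1@(2,4):A a2@(0,2):A a3@(1,3):A a4@(0,0):B a5@(0,3):B a6@(2,1):A
t=2: a0@(0,1):B a1@(2,4):A a2@(0,4):A a3@(1,3):A a4@(0,0):B a5@(0,5):B a6@(2,1):A

BB..AB
...A..
.A..A.
......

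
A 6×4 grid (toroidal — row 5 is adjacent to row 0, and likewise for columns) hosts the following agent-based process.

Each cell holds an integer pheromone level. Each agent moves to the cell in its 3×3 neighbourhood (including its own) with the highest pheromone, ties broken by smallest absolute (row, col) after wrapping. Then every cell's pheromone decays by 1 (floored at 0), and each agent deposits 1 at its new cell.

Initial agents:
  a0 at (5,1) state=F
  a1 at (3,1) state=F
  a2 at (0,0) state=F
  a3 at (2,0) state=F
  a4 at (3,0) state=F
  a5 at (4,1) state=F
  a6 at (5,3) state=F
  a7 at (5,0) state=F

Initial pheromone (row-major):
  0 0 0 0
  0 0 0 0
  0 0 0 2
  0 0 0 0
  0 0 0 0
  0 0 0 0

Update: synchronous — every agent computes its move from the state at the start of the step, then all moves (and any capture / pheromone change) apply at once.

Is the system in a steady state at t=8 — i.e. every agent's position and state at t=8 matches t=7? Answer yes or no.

t=1: a0@(0,0) a1@(2,0) a2@(0,0) a3@(2,3) a4@(2,3) a5@(3,0) a6@(0,0) a7@(0,0) | pheromone: 4 0 0 0 / 0 0 0 0 / 1 0 0 3 / 1 0 0 0 / 0 0 0 0 / 0 0 0 0
t=2: a0@(0,0) a1@(2,3) a2@(0,0) a3@(2,3) a4@(2,3) a5@(2,3) a6@(0,0) a7@(0,0) | pheromone: 7 0 0 0 / 0 0 0 0 / 0 0 0 6 / 0 0 0 0 / 0 0 0 0 / 0 0 0 0
t=3: a0@(0,0) a1@(2,3) a2@(0,0) a3@(2,3) a4@(2,3) a5@(2,3) a6@(0,0) a7@(0,0) | pheromone: 10 0 0 0 / 0 0 0 0 / 0 0 0 9 / 0 0 0 0 / 0 0 0 0 / 0 0 0 0
t=4: a0@(0,0) a1@(2,3) a2@(0,0) a3@(2,3) a4@(2,3) a5@(2,3) a6@(0,0) a7@(0,0) | pheromone: 13 0 0 0 / 0 0 0 0 / 0 0 0 12 / 0 0 0 0 / 0 0 0 0 / 0 0 0 0
t=5: a0@(0,0) a1@(2,3) a2@(0,0) a3@(2,3) a4@(2,3) a5@(2,3) a6@(0,0) a7@(0,0) | pheromone: 16 0 0 0 / 0 0 0 0 / 0 0 0 15 / 0 0 0 0 / 0 0 0 0 / 0 0 0 0
t=6: a0@(0,0) a1@(2,3) a2@(0,0) a3@(2,3) a4@(2,3) a5@(2,3) a6@(0,0) a7@(0,0) | pheromone: 19 0 0 0 / 0 0 0 0 / 0 0 0 18 / 0 0 0 0 / 0 0 0 0 / 0 0 0 0
t=7: a0@(0,0) a1@(2,3) a2@(0,0) a3@(2,3) a4@(2,3) a5@(2,3) a6@(0,0) a7@(0,0) | pheromone: 22 0 0 0 / 0 0 0 0 / 0 0 0 21 / 0 0 0 0 / 0 0 0 0 / 0 0 0 0
t=8: a0@(0,0) a1@(2,3) a2@(0,0) a3@(2,3) a4@(2,3) a5@(2,3) a6@(0,0) a7@(0,0) | pheromone: 25 0 0 0 / 0 0 0 0 / 0 0 0 24 / 0 0 0 0 / 0 0 0 0 / 0 0 0 0

yes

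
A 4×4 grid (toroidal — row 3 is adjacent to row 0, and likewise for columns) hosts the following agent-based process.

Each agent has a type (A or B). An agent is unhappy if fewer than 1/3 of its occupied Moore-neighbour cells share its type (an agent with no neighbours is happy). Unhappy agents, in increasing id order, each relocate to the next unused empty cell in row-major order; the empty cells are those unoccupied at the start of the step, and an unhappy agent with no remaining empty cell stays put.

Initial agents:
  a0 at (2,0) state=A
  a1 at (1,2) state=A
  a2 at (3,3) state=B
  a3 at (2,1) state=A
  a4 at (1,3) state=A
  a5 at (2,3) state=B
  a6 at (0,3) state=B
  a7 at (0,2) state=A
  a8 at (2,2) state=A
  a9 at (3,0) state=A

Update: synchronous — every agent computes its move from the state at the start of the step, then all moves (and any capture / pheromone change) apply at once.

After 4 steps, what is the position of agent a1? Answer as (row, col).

(1, 2)

t=1: a0@(2,0):A a1@(1,2):A a2@(3,3):B a3@(2,1):A a4@(1,3):A a5@(0,0):B a6@(0,1):B a7@(0,2):A a8@(2,2):A a9@(3,0):A
t=2: a0@(2,0):A a1@(1,2):A a2@(0,3):B a3@(2,1):A a4@(1,3):A a5@(0,0):B a6@(1,0):B a7@(0,2):A a8@(2,2):A a9@(3,0):A
t=3: (unchanged — steady state)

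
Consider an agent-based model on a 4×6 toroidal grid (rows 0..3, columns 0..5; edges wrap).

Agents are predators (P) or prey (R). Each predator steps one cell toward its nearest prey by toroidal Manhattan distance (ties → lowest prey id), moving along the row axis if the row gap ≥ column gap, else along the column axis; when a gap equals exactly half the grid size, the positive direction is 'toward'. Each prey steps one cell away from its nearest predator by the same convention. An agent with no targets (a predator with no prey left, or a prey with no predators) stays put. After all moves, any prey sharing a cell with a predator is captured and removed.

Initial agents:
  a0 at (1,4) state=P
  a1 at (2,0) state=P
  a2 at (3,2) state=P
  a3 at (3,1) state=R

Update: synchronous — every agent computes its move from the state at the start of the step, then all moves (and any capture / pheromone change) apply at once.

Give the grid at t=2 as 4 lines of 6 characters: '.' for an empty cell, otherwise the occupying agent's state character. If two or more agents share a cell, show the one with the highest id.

t=1: a0@(1,5):P a1@(3,0):P a2@(3,1):P
t=2: (unchanged — steady state)

......
.....P
......
PP....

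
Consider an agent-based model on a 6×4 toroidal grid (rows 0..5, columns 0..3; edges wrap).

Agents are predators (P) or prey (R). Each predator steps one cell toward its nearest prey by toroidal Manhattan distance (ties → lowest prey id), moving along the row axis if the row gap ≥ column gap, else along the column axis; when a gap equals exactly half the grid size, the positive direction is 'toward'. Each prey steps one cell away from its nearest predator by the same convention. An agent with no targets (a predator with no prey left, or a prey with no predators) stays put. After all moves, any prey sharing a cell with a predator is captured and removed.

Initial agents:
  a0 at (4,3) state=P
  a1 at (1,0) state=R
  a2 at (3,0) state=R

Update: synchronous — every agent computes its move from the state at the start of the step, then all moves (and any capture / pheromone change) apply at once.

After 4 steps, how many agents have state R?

2

t=1: a0@(3,3):P a1@(0,0):R a2@(2,0):R
t=2: a0@(2,3):P a1@(5,0):R a2@(1,0):R
t=3: a0@(1,3):P a1@(4,0):R a2@(0,0):R
t=4: a0@(0,3):P a1@(3,0):R a2@(5,0):R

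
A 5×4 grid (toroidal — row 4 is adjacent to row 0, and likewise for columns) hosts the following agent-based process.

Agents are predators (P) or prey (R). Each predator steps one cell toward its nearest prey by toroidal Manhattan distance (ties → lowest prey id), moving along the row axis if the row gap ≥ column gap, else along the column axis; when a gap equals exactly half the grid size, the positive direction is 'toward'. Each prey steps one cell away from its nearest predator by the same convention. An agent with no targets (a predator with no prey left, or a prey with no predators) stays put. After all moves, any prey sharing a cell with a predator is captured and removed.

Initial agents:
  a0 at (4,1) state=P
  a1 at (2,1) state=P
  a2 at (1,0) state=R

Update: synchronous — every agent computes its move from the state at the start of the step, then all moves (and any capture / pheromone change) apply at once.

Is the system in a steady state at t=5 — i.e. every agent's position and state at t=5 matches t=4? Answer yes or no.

t=1: a0@(0,1):P a1@(1,1):P a2@(0,0):R
t=2: a0@(0,0):P a1@(0,1):P a2@(0,3):R
t=3: a0@(0,3):P a1@(0,2):P
t=4: (unchanged — steady state)

yes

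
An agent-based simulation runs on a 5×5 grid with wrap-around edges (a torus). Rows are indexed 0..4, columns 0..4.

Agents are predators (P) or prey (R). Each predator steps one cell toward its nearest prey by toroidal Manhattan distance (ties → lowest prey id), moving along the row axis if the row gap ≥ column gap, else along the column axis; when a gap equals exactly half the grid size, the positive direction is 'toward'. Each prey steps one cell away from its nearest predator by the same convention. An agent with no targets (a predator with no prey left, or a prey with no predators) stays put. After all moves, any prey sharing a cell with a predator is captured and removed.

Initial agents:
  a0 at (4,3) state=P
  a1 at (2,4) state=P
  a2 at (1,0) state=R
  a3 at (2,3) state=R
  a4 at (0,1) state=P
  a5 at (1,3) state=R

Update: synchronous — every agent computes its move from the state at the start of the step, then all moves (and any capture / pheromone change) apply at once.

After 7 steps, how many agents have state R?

t=1: a0@(3,3):P a1@(2,3):P a2@(0,0):R a3@(2,2):R a4@(1,1):P
t=2: a0@(2,3):P a1@(2,2):P a2@(4,0):R a3@(2,1):R a4@(0,1):P
t=3: a0@(2,2):P a1@(2,1):P a2@(3,0):R a3@(2,0):R a4@(4,1):P
t=4: a0@(2,1):P a1@(2,0):P a2@(4,0):R a3@(2,4):R a4@(3,1):P
t=5: a0@(2,0):P a1@(2,4):P a2@(0,0):R a3@(2,3):R a4@(4,1):P
t=6: a0@(1,0):P a1@(2,3):P a2@(4,0):R a3@(2,2):R a4@(0,1):P
t=7: a0@(0,0):P a1@(2,2):P a2@(3,0):R a3@(2,1):R a4@(4,1):P

2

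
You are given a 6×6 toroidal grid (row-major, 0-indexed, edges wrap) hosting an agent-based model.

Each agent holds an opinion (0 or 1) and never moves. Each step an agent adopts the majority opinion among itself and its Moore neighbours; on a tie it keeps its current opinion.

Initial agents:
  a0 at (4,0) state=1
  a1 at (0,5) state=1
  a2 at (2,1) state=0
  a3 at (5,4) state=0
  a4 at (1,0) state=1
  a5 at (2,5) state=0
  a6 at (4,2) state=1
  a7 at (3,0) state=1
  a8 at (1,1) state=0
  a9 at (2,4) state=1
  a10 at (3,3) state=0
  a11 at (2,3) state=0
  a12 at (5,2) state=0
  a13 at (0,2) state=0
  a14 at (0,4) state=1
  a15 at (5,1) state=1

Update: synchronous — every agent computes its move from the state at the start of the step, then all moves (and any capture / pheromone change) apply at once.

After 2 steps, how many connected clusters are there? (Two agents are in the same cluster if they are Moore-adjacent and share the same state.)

t=1: a0@(4,0):1 a1@(0,5):1 a2@(2,1):0 a3@(5,4):1 a4@(1,0):0 a5@(2,5):1 a6@(4,2):1 a7@(3,0):1 a8@(1,1):0 a9@(2,4):0 a10@(3,3):0 a11@(2,3):0 a12@(5,2):0 a13@(0,2):0 a14@(0,4):1 a15@(5,1):1
t=2: (unchanged — steady state)

4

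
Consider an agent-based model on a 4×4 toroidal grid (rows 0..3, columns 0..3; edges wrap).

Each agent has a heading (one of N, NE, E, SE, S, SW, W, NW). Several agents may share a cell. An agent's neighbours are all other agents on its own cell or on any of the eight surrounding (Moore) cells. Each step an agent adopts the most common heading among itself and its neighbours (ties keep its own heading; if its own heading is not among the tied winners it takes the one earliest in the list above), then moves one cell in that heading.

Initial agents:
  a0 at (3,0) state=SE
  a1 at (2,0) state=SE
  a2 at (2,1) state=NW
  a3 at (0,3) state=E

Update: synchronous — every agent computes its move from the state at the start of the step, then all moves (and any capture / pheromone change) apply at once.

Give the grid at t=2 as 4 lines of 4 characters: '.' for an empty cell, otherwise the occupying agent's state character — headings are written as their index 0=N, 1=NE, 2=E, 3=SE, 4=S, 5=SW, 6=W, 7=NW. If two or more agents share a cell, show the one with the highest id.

..33
.33.
....
....

t=1: a0@(0,1):SE a1@(3,1):SE a2@(3,2):SE a3@(0,0):E
t=2: a0@(1,2):SE a1@(0,2):SE a2@(0,3):SE a3@(1,1):SE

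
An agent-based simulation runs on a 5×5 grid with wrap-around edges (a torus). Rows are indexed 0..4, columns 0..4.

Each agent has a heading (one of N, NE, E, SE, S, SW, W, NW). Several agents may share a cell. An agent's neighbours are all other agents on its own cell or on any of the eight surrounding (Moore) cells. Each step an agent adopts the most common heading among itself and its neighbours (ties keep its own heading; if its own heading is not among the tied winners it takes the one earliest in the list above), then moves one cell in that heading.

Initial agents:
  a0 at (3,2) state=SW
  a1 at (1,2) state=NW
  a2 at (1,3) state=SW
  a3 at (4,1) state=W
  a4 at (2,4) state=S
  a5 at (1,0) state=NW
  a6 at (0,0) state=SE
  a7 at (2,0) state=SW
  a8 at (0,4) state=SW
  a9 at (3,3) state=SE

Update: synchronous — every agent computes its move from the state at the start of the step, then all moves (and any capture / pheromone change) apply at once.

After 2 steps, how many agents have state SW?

t=1: a0@(4,1):SW a1@(0,1):NW a2@(2,2):SW a3@(4,0):W a4@(3,3):SW a5@(2,4):SW a6@(1,1):SE a7@(3,4):SW a8@(1,3):SW a9@(4,4):SE
t=2: a0@(0,0):SW a1@(4,0):NW a2@(3,1):SW a3@(0,4):SW a4@(4,2):SW a5@(3,3):SW a6@(2,2):SE a7@(4,3):SW a8@(2,2):SW a9@(0,3):SW

8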